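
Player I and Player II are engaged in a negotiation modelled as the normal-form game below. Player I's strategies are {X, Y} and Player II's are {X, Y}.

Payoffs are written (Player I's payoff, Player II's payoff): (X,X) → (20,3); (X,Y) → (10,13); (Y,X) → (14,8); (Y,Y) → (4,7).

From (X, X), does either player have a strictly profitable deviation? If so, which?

Player II

Player I at (X, X) earns 20; deviating to Y yields 14 — not better.
Player II earns 3; deviating to Y yields 13 — a strict improvement.
Only Player II has a strictly profitable deviation.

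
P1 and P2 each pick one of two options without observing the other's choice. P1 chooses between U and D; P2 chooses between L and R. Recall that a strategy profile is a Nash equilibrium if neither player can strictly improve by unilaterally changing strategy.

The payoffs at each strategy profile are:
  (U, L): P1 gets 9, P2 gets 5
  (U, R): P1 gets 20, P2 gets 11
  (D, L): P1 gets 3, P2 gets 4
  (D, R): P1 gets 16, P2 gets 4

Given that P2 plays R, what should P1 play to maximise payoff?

Against R, P1 earns 20 from U and 16 from D.
So U is the best response.

U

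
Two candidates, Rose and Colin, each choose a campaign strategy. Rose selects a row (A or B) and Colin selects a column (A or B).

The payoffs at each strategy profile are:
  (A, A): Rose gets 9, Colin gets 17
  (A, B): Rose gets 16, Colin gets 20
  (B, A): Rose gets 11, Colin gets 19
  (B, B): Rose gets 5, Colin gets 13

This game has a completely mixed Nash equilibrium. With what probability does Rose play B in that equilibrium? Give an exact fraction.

1/3

Let x be the probability that Rose plays A. In a completely mixed equilibrium, Colin must be indifferent between A and B.
Colin's expected payoff from A is 17x + 19(1−x); from B it is 20x + 13(1−x).
Setting these equal: −2x + 19 = 7x + 13, so x = 2/3.
Therefore Rose plays B with probability 1 − 2/3 = 1/3.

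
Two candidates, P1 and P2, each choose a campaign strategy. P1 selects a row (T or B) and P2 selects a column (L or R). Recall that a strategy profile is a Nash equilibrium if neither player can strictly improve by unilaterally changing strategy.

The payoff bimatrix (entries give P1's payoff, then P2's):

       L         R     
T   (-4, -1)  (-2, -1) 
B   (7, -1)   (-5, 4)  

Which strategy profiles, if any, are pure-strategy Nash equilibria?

(T, R)

(T, L): P1 prefers B (7 > -4) — not an equilibrium.
(T, R): P1 gets -2 ≥ -5 from B, and P2 gets -1 ≥ -1 from L — Nash equilibrium.
(B, L): P2 prefers R (4 > -1) — not an equilibrium.
(B, R): P1 prefers T (-2 > -5) — not an equilibrium.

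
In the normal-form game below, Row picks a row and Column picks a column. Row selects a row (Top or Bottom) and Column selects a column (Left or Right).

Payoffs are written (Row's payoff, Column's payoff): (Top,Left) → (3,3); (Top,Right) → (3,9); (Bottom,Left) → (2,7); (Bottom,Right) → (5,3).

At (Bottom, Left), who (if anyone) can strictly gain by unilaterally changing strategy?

Row

Row at (Bottom, Left) earns 2; deviating to Top yields 3 — a strict improvement.
Column earns 7; deviating to Right yields 3 — not better.
Only Row has a strictly profitable deviation.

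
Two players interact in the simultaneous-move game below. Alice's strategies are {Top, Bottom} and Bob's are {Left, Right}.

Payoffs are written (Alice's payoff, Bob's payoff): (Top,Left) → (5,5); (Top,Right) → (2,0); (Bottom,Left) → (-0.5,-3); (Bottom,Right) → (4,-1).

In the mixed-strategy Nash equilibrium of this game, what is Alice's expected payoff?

14/5

First find q, the probability Bob plays Left, from Alice's indifference between Top and Bottom: 5q + 2(1−q) = −0.5q + 4(1−q), giving q = 4/15.
Since Alice is indifferent in equilibrium, Alice's expected payoff equals the payoff from either row against (4/15, 11/15). Using Top: 5(4/15) + 2(11/15) = 14/5.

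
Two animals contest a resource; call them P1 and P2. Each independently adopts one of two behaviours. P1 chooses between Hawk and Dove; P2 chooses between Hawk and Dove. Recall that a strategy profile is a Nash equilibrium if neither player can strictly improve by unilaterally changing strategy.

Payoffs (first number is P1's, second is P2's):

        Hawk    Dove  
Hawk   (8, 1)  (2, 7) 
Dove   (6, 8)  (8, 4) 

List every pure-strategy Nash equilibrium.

none

(Hawk, Hawk): P2 prefers Dove (7 > 1) — not an equilibrium.
(Hawk, Dove): P1 prefers Dove (8 > 2) — not an equilibrium.
(Dove, Hawk): P1 prefers Hawk (8 > 6) — not an equilibrium.
(Dove, Dove): P2 prefers Hawk (8 > 4) — not an equilibrium.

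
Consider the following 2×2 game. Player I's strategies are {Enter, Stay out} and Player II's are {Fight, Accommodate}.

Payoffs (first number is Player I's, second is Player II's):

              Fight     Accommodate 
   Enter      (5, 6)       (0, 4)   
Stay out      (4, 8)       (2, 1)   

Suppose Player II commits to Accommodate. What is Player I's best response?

Stay out

Against Accommodate, Player I earns 0 from Enter and 2 from Stay out.
So Stay out is the best response.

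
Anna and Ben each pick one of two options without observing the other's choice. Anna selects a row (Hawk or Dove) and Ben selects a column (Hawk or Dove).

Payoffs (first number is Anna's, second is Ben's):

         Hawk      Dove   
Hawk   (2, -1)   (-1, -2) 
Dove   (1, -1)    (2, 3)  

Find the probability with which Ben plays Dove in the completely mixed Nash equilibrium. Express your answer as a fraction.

1/4

Let q be the probability that Ben plays Hawk. In a completely mixed equilibrium, Anna must be indifferent between Hawk and Dove.
Anna's expected payoff from Hawk is 2q − (1−q); from Dove it is q + 2(1−q).
Setting these equal: 3q − 1 = −q + 2, so q = 3/4.
Therefore Ben plays Dove with probability 1 − 3/4 = 1/4.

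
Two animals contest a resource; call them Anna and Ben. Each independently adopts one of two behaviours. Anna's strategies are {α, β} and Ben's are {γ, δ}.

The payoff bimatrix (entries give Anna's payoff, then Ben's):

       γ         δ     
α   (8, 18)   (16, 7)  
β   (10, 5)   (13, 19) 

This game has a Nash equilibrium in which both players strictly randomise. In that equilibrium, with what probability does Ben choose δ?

2/5

Let y be the probability that Ben plays γ. In a completely mixed equilibrium, Anna must be indifferent between α and β.
Anna's expected payoff from α is 8y + 16(1−y); from β it is 10y + 13(1−y).
Setting these equal: −8y + 16 = −3y + 13, so y = 3/5.
Therefore Ben plays δ with probability 1 − 3/5 = 2/5.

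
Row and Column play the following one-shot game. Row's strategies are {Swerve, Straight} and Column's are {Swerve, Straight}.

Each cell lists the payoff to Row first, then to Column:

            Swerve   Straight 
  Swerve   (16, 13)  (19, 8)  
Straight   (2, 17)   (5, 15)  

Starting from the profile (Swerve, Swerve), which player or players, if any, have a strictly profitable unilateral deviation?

Neither

Row at (Swerve, Swerve) earns 16; deviating to Straight yields 2 — not better.
Column earns 13; deviating to Straight yields 8 — not better.
Neither player can strictly improve; the profile is a Nash equilibrium.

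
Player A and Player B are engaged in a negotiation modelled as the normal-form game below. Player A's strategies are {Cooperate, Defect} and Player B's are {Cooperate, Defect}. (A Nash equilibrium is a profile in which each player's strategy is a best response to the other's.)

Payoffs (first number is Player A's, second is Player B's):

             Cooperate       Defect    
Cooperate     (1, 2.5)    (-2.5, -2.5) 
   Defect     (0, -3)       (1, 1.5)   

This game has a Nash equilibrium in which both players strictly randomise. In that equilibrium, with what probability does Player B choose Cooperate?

Let q be the probability that Player B plays Cooperate. In a completely mixed equilibrium, Player A must be indifferent between Cooperate and Defect.
Player A's expected payoff from Cooperate is q − 2.5(1−q); from Defect it is (1−q).
Setting these equal: 3.5q − 2.5 = −q + 1, so q = 7/9.

7/9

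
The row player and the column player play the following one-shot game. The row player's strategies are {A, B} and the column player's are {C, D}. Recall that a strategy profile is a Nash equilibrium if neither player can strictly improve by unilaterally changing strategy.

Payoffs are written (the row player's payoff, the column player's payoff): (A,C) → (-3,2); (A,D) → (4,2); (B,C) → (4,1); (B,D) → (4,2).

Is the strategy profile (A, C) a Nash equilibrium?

At (A, C), the row player earns -3; switching to B would give 4, so the row player would deviate.
The column player earns 2; switching to D would give 2, so the column player has no profitable deviation.
Since at least one player can profitably deviate, this is not a Nash equilibrium.

No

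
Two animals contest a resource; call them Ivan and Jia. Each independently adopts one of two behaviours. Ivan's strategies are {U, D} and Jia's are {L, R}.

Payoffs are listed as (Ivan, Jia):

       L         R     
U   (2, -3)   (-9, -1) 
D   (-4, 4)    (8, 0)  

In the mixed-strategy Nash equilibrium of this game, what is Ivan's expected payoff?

-20/23

First find q, the probability Jia plays L, from Ivan's indifference between U and D: 2q − 9(1−q) = −4q + 8(1−q), giving q = 17/23.
Since Ivan is indifferent in equilibrium, Ivan's expected payoff equals the payoff from either row against (17/23, 6/23). Using U: 2(17/23) − 9(6/23) = -20/23.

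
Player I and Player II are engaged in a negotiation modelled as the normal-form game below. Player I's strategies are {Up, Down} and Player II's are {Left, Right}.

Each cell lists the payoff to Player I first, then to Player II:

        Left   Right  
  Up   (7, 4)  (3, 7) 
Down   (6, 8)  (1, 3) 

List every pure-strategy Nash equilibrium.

(Up, Right)

(Up, Left): Player II prefers Right (7 > 4) — not an equilibrium.
(Up, Right): Player I gets 3 ≥ 1 from Down, and Player II gets 7 ≥ 4 from Left — Nash equilibrium.
(Down, Left): Player I prefers Up (7 > 6) — not an equilibrium.
(Down, Right): Player I prefers Up (3 > 1); Player II prefers Left (8 > 3) — not an equilibrium.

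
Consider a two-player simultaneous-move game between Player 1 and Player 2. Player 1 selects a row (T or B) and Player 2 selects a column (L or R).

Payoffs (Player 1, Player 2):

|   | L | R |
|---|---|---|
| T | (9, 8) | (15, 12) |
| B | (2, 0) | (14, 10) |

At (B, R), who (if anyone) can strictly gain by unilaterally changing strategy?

Player 1 at (B, R) earns 14; deviating to T yields 15 — a strict improvement.
Player 2 earns 10; deviating to L yields 0 — not better.
Only Player 1 has a strictly profitable deviation.

Player 1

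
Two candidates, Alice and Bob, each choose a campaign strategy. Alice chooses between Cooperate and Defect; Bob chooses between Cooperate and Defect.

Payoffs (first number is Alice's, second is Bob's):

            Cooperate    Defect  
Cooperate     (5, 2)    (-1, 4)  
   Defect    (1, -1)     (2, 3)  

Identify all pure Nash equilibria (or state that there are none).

(Defect, Defect)

(Cooperate, Cooperate): Bob prefers Defect (4 > 2) — not an equilibrium.
(Cooperate, Defect): Alice prefers Defect (2 > -1) — not an equilibrium.
(Defect, Cooperate): Alice prefers Cooperate (5 > 1); Bob prefers Defect (3 > -1) — not an equilibrium.
(Defect, Defect): Alice gets 2 ≥ -1 from Cooperate, and Bob gets 3 ≥ -1 from Cooperate — Nash equilibrium.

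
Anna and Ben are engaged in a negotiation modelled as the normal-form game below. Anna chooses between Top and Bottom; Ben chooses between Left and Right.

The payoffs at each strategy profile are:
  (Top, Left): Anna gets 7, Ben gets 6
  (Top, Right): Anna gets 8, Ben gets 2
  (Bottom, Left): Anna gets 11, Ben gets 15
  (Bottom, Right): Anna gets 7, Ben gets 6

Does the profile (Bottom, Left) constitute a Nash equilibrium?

Yes

At (Bottom, Left), Anna earns 11; switching to Top would give 7, so Anna has no profitable deviation.
Ben earns 15; switching to Right would give 6, so Ben has no profitable deviation.
Neither player can gain by a unilateral deviation, so this profile is a Nash equilibrium.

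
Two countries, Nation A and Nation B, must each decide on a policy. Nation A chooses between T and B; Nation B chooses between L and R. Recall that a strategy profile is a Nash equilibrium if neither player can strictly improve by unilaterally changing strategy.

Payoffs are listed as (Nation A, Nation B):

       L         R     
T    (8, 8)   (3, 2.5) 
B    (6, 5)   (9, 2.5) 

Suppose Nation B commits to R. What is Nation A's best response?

B

Against R, Nation A earns 3 from T and 9 from B.
So B is the best response.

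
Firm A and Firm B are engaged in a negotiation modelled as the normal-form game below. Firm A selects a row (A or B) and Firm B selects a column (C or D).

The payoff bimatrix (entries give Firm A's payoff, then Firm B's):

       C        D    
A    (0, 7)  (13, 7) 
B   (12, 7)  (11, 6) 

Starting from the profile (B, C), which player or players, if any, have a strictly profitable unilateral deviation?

Neither

Firm A at (B, C) earns 12; deviating to A yields 0 — not better.
Firm B earns 7; deviating to D yields 6 — not better.
Neither player can strictly improve; the profile is a Nash equilibrium.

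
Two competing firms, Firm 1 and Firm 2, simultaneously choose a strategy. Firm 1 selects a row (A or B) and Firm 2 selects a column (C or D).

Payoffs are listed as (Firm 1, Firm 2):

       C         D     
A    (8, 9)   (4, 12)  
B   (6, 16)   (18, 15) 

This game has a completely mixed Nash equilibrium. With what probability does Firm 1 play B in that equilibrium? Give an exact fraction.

3/4

Let p be the probability that Firm 1 plays A. In a completely mixed equilibrium, Firm 2 must be indifferent between C and D.
Firm 2's expected payoff from C is 9p + 16(1−p); from D it is 12p + 15(1−p).
Setting these equal: −7p + 16 = −3p + 15, so p = 1/4.
Therefore Firm 1 plays B with probability 1 − 1/4 = 3/4.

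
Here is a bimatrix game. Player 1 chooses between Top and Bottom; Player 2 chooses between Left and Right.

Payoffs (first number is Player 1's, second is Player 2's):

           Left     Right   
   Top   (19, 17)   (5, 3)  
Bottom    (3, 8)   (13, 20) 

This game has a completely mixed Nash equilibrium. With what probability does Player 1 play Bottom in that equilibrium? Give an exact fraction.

Let r be the probability that Player 1 plays Top. In a completely mixed equilibrium, Player 2 must be indifferent between Left and Right.
Player 2's expected payoff from Left is 17r + 8(1−r); from Right it is 3r + 20(1−r).
Setting these equal: 9r + 8 = −17r + 20, so r = 6/13.
Therefore Player 1 plays Bottom with probability 1 − 6/13 = 7/13.

7/13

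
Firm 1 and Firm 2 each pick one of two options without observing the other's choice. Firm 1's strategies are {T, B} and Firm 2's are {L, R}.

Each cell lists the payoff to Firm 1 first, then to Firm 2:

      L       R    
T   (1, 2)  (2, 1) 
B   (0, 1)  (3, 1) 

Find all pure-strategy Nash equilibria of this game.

(T, L) and (B, R)

(T, L): Firm 1 gets 1 ≥ 0 from B, and Firm 2 gets 2 ≥ 1 from R — Nash equilibrium.
(T, R): Firm 1 prefers B (3 > 2); Firm 2 prefers L (2 > 1) — not an equilibrium.
(B, L): Firm 1 prefers T (1 > 0) — not an equilibrium.
(B, R): Firm 1 gets 3 ≥ 2 from T, and Firm 2 gets 1 ≥ 1 from L — Nash equilibrium.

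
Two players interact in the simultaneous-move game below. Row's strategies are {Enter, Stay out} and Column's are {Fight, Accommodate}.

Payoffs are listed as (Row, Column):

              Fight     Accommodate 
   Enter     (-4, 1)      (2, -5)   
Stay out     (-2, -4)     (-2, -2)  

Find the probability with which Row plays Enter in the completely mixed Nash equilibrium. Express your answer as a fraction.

Let x be the probability that Row plays Enter. In a completely mixed equilibrium, Column must be indifferent between Fight and Accommodate.
Column's expected payoff from Fight is x − 4(1−x); from Accommodate it is −5x − 2(1−x).
Setting these equal: 5x − 4 = −3x − 2, so x = 1/4.

1/4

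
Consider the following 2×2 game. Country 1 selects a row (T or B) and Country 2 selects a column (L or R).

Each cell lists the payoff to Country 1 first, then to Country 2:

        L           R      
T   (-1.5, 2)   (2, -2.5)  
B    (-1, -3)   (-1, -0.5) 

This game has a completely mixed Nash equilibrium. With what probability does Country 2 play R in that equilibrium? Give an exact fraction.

1/7

Let y be the probability that Country 2 plays L. In a completely mixed equilibrium, Country 1 must be indifferent between T and B.
Country 1's expected payoff from T is −1.5y + 2(1−y); from B it is −y − (1−y).
Setting these equal: −3.5y + 2 = -1, so y = 6/7.
Therefore Country 2 plays R with probability 1 − 6/7 = 1/7.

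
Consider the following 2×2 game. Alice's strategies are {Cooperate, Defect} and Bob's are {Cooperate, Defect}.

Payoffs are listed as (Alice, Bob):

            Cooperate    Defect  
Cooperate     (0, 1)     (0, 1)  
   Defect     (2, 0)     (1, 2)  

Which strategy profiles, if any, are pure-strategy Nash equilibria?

(Cooperate, Cooperate): Alice prefers Defect (2 > 0) — not an equilibrium.
(Cooperate, Defect): Alice prefers Defect (1 > 0) — not an equilibrium.
(Defect, Cooperate): Bob prefers Defect (2 > 0) — not an equilibrium.
(Defect, Defect): Alice gets 1 ≥ 0 from Cooperate, and Bob gets 2 ≥ 0 from Cooperate — Nash equilibrium.

(Defect, Defect)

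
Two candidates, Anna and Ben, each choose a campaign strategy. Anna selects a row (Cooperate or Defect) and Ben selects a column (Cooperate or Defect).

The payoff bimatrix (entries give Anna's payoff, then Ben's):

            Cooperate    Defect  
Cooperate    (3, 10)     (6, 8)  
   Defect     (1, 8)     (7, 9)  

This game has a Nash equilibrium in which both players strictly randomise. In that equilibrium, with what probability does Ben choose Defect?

2/3

Let c be the probability that Ben plays Cooperate. In a completely mixed equilibrium, Anna must be indifferent between Cooperate and Defect.
Anna's expected payoff from Cooperate is 3c + 6(1−c); from Defect it is c + 7(1−c).
Setting these equal: −3c + 6 = −6c + 7, so c = 1/3.
Therefore Ben plays Defect with probability 1 − 1/3 = 2/3.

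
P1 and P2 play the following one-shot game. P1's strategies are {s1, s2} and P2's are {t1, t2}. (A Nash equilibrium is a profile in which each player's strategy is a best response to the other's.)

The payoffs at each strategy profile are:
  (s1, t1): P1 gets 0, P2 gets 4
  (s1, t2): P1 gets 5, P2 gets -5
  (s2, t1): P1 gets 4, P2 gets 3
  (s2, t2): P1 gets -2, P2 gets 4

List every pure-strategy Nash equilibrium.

none

(s1, t1): P1 prefers s2 (4 > 0) — not an equilibrium.
(s1, t2): P2 prefers t1 (4 > -5) — not an equilibrium.
(s2, t1): P2 prefers t2 (4 > 3) — not an equilibrium.
(s2, t2): P1 prefers s1 (5 > -2) — not an equilibrium.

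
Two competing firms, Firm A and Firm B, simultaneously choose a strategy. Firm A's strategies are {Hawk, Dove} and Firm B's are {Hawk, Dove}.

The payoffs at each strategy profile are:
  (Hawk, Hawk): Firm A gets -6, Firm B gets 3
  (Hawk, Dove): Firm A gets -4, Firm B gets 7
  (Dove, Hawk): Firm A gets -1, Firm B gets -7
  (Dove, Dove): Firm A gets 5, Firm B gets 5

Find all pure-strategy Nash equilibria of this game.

(Hawk, Hawk): Firm A prefers Dove (-1 > -6); Firm B prefers Dove (7 > 3) — not an equilibrium.
(Hawk, Dove): Firm A prefers Dove (5 > -4) — not an equilibrium.
(Dove, Hawk): Firm B prefers Dove (5 > -7) — not an equilibrium.
(Dove, Dove): Firm A gets 5 ≥ -4 from Hawk, and Firm B gets 5 ≥ -7 from Hawk — Nash equilibrium.

(Dove, Dove)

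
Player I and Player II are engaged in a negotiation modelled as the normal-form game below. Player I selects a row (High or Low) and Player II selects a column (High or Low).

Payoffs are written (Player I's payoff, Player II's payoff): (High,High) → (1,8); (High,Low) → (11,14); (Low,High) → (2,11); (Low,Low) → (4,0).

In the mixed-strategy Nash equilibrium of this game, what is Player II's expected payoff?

154/17

First find x, the probability Player I plays High, from Player II's indifference between High and Low: 8x + 11(1−x) = 14x, giving x = 11/17.
Since Player II is indifferent in equilibrium, Player II's expected payoff equals the payoff from either column against (11/17, 6/17). Using High: 8(11/17) + 11(6/17) = 154/17.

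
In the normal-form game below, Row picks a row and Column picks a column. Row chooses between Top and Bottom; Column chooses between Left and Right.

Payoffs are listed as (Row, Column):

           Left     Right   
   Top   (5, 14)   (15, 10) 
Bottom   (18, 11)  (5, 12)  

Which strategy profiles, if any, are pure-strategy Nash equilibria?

none

(Top, Left): Row prefers Bottom (18 > 5) — not an equilibrium.
(Top, Right): Column prefers Left (14 > 10) — not an equilibrium.
(Bottom, Left): Column prefers Right (12 > 11) — not an equilibrium.
(Bottom, Right): Row prefers Top (15 > 5) — not an equilibrium.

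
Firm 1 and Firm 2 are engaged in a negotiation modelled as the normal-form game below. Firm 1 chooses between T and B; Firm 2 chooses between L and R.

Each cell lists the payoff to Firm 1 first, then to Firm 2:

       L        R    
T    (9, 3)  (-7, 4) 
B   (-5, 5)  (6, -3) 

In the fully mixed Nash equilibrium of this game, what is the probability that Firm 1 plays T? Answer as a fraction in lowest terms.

Let r be the probability that Firm 1 plays T. In a completely mixed equilibrium, Firm 2 must be indifferent between L and R.
Firm 2's expected payoff from L is 3r + 5(1−r); from R it is 4r − 3(1−r).
Setting these equal: −2r + 5 = 7r − 3, so r = 8/9.

8/9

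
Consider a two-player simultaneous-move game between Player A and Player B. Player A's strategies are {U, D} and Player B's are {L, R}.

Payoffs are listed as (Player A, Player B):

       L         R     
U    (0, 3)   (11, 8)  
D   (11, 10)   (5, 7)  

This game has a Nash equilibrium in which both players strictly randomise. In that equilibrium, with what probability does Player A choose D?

Let x be the probability that Player A plays U. In a completely mixed equilibrium, Player B must be indifferent between L and R.
Player B's expected payoff from L is 3x + 10(1−x); from R it is 8x + 7(1−x).
Setting these equal: −7x + 10 = x + 7, so x = 3/8.
Therefore Player A plays D with probability 1 − 3/8 = 5/8.

5/8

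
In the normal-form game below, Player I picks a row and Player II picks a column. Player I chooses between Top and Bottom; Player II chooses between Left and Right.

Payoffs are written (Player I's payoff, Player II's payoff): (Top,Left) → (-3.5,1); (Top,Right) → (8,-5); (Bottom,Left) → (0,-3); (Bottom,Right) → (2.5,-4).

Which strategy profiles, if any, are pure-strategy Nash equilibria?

(Bottom, Left)

(Top, Left): Player I prefers Bottom (0 > -3.5) — not an equilibrium.
(Top, Right): Player II prefers Left (1 > -5) — not an equilibrium.
(Bottom, Left): Player I gets 0 ≥ -3.5 from Top, and Player II gets -3 ≥ -4 from Right — Nash equilibrium.
(Bottom, Right): Player I prefers Top (8 > 2.5); Player II prefers Left (-3 > -4) — not an equilibrium.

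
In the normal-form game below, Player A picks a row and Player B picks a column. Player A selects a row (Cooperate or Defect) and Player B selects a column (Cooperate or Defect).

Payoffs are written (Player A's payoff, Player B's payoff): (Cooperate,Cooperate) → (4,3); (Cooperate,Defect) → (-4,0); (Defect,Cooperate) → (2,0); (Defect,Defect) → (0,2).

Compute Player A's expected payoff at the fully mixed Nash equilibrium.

First find q, the probability Player B plays Cooperate, from Player A's indifference between Cooperate and Defect: 4q − 4(1−q) = 2q, giving q = 2/3.
Since Player A is indifferent in equilibrium, Player A's expected payoff equals the payoff from either row against (2/3, 1/3). Using Cooperate: 4(2/3) − 4(1/3) = 4/3.

4/3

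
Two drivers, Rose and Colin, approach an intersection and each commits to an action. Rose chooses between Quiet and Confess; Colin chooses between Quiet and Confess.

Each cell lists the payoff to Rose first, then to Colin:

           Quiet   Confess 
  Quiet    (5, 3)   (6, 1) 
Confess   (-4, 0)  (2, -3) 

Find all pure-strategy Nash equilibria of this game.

(Quiet, Quiet): Rose gets 5 ≥ -4 from Confess, and Colin gets 3 ≥ 1 from Confess — Nash equilibrium.
(Quiet, Confess): Colin prefers Quiet (3 > 1) — not an equilibrium.
(Confess, Quiet): Rose prefers Quiet (5 > -4) — not an equilibrium.
(Confess, Confess): Rose prefers Quiet (6 > 2); Colin prefers Quiet (0 > -3) — not an equilibrium.

(Quiet, Quiet)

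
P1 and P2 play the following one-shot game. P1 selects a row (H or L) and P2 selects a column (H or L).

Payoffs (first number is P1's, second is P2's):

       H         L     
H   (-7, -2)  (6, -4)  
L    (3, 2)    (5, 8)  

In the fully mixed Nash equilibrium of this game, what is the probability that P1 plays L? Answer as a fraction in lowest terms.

1/4

Let x be the probability that P1 plays H. In a completely mixed equilibrium, P2 must be indifferent between H and L.
P2's expected payoff from H is −2x + 2(1−x); from L it is −4x + 8(1−x).
Setting these equal: −4x + 2 = −12x + 8, so x = 3/4.
Therefore P1 plays L with probability 1 − 3/4 = 1/4.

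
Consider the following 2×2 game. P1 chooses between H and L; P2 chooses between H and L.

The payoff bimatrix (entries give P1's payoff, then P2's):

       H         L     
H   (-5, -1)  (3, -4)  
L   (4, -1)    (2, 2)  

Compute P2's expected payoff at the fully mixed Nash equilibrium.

First find x, the probability P1 plays H, from P2's indifference between H and L: −x − (1−x) = −4x + 2(1−x), giving x = 1/2.
Since P2 is indifferent in equilibrium, P2's expected payoff equals the payoff from either column against (1/2, 1/2). Using H: −(1/2) − (1/2) = -1.

-1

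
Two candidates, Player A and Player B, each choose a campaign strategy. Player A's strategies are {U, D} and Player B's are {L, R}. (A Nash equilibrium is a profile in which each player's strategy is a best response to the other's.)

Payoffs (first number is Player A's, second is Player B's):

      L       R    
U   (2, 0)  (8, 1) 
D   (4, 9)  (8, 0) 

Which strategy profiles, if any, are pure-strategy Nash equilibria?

(U, R) and (D, L)

(U, L): Player A prefers D (4 > 2); Player B prefers R (1 > 0) — not an equilibrium.
(U, R): Player A gets 8 ≥ 8 from D, and Player B gets 1 ≥ 0 from L — Nash equilibrium.
(D, L): Player A gets 4 ≥ 2 from U, and Player B gets 9 ≥ 0 from R — Nash equilibrium.
(D, R): Player B prefers L (9 > 0) — not an equilibrium.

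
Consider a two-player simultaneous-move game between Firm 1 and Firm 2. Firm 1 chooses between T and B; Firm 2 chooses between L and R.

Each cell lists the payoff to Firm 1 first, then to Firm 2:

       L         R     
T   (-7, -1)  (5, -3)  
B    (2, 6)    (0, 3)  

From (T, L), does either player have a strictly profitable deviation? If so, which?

Firm 1 at (T, L) earns -7; deviating to B yields 2 — a strict improvement.
Firm 2 earns -1; deviating to R yields -3 — not better.
Only Firm 1 has a strictly profitable deviation.

Firm 1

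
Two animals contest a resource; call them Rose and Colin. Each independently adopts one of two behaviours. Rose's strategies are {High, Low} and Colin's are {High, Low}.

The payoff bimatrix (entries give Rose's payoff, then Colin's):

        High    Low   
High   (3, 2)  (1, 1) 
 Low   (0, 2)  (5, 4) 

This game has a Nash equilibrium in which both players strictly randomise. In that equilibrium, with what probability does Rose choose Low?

1/3

Let x be the probability that Rose plays High. In a completely mixed equilibrium, Colin must be indifferent between High and Low.
Colin's expected payoff from High is 2x + 2(1−x); from Low it is x + 4(1−x).
Setting these equal: 2 = −3x + 4, so x = 2/3.
Therefore Rose plays Low with probability 1 − 2/3 = 1/3.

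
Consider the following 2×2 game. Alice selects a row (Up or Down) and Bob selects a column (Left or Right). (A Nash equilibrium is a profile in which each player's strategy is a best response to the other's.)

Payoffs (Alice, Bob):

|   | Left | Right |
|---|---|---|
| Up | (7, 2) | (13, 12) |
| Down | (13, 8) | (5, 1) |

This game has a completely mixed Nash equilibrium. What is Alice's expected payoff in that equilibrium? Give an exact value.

67/7

First find y, the probability Bob plays Left, from Alice's indifference between Up and Down: 7y + 13(1−y) = 13y + 5(1−y), giving y = 4/7.
Since Alice is indifferent in equilibrium, Alice's expected payoff equals the payoff from either row against (4/7, 3/7). Using Up: 7(4/7) + 13(3/7) = 67/7.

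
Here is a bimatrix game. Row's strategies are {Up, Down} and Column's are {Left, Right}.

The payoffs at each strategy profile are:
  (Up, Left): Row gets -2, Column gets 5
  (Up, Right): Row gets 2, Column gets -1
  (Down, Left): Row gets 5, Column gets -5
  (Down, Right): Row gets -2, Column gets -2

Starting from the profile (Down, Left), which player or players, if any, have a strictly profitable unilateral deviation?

Row at (Down, Left) earns 5; deviating to Up yields -2 — not better.
Column earns -5; deviating to Right yields -2 — a strict improvement.
Only Column has a strictly profitable deviation.

Column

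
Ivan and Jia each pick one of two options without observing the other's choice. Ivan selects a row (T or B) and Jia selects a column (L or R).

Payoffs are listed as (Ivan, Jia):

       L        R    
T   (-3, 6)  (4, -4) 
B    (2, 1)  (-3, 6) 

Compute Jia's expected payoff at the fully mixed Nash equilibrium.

First find x, the probability Ivan plays T, from Jia's indifference between L and R: 6x + (1−x) = −4x + 6(1−x), giving x = 1/3.
Since Jia is indifferent in equilibrium, Jia's expected payoff equals the payoff from either column against (1/3, 2/3). Using L: 6(1/3) + (2/3) = 8/3.

8/3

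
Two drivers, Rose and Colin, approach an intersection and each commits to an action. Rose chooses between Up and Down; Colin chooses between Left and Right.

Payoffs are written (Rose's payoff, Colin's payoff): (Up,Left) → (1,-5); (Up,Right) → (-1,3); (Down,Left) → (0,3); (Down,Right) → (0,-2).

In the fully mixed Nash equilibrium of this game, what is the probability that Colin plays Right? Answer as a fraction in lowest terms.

1/2

Let y be the probability that Colin plays Left. In a completely mixed equilibrium, Rose must be indifferent between Up and Down.
Rose's expected payoff from Up is y − (1−y); from Down it is 0.
Setting these equal: 2y − 1 = 0, so y = 1/2.
Therefore Colin plays Right with probability 1 − 1/2 = 1/2.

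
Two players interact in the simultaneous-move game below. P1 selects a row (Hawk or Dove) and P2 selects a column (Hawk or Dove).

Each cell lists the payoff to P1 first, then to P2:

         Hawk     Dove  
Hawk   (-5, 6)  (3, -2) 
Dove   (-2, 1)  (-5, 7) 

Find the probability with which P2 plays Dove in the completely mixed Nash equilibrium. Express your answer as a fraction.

3/11

Let c be the probability that P2 plays Hawk. In a completely mixed equilibrium, P1 must be indifferent between Hawk and Dove.
P1's expected payoff from Hawk is −5c + 3(1−c); from Dove it is −2c − 5(1−c).
Setting these equal: −8c + 3 = 3c − 5, so c = 8/11.
Therefore P2 plays Dove with probability 1 − 8/11 = 3/11.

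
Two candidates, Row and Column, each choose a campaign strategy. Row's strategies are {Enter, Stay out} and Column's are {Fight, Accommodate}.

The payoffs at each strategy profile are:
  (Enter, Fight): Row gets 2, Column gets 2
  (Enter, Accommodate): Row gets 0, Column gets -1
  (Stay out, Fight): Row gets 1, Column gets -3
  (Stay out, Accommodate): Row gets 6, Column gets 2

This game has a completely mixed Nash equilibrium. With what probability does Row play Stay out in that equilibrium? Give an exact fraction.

Let p be the probability that Row plays Enter. In a completely mixed equilibrium, Column must be indifferent between Fight and Accommodate.
Column's expected payoff from Fight is 2p − 3(1−p); from Accommodate it is −p + 2(1−p).
Setting these equal: 5p − 3 = −3p + 2, so p = 5/8.
Therefore Row plays Stay out with probability 1 − 5/8 = 3/8.

3/8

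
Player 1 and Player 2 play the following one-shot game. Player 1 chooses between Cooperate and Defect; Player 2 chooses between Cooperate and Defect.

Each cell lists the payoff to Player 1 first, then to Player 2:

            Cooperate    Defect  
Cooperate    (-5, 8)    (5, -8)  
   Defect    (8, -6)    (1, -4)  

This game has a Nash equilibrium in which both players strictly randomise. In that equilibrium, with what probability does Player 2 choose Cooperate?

4/17

Let q be the probability that Player 2 plays Cooperate. In a completely mixed equilibrium, Player 1 must be indifferent between Cooperate and Defect.
Player 1's expected payoff from Cooperate is −5q + 5(1−q); from Defect it is 8q + (1−q).
Setting these equal: −10q + 5 = 7q + 1, so q = 4/17.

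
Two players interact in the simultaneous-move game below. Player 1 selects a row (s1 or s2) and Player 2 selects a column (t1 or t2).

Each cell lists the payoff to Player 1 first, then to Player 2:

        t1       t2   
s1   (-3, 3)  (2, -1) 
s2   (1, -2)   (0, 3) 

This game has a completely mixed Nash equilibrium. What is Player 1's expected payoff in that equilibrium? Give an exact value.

First find y, the probability Player 2 plays t1, from Player 1's indifference between s1 and s2: −3y + 2(1−y) = y, giving y = 1/3.
Since Player 1 is indifferent in equilibrium, Player 1's expected payoff equals the payoff from either row against (1/3, 2/3). Using s1: −3(1/3) + 2(2/3) = 1/3.

1/3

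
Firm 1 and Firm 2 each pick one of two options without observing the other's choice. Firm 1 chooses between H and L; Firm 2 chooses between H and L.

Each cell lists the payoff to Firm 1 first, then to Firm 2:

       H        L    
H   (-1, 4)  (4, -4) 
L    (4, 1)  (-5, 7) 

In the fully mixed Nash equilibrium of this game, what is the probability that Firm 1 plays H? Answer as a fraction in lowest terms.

Let r be the probability that Firm 1 plays H. In a completely mixed equilibrium, Firm 2 must be indifferent between H and L.
Firm 2's expected payoff from H is 4r + (1−r); from L it is −4r + 7(1−r).
Setting these equal: 3r + 1 = −11r + 7, so r = 3/7.

3/7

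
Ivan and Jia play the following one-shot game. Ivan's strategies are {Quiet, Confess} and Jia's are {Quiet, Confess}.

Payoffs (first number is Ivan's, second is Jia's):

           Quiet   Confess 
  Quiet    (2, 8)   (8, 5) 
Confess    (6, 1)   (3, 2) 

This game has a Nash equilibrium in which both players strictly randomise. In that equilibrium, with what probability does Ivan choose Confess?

Let r be the probability that Ivan plays Quiet. In a completely mixed equilibrium, Jia must be indifferent between Quiet and Confess.
Jia's expected payoff from Quiet is 8r + (1−r); from Confess it is 5r + 2(1−r).
Setting these equal: 7r + 1 = 3r + 2, so r = 1/4.
Therefore Ivan plays Confess with probability 1 − 1/4 = 3/4.

3/4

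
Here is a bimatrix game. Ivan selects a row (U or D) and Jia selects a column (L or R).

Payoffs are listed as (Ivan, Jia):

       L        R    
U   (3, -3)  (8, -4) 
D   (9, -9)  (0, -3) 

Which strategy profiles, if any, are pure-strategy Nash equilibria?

none

(U, L): Ivan prefers D (9 > 3) — not an equilibrium.
(U, R): Jia prefers L (-3 > -4) — not an equilibrium.
(D, L): Jia prefers R (-3 > -9) — not an equilibrium.
(D, R): Ivan prefers U (8 > 0) — not an equilibrium.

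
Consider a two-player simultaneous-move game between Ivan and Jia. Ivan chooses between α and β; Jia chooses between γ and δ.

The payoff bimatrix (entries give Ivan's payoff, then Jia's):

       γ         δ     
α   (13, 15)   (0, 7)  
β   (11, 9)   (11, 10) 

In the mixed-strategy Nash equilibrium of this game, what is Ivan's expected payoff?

First find q, the probability Jia plays γ, from Ivan's indifference between α and β: 13q = 11q + 11(1−q), giving q = 11/13.
Since Ivan is indifferent in equilibrium, Ivan's expected payoff equals the payoff from either row against (11/13, 2/13). Using α: 13(11/13) = 11.

11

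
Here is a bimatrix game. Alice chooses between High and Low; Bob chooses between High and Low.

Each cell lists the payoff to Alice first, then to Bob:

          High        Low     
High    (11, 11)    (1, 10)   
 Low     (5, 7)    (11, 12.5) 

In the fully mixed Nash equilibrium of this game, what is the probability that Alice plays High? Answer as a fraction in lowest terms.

Let r be the probability that Alice plays High. In a completely mixed equilibrium, Bob must be indifferent between High and Low.
Bob's expected payoff from High is 11r + 7(1−r); from Low it is 10r + 12.5(1−r).
Setting these equal: 4r + 7 = −2.5r + 12.5, so r = 11/13.

11/13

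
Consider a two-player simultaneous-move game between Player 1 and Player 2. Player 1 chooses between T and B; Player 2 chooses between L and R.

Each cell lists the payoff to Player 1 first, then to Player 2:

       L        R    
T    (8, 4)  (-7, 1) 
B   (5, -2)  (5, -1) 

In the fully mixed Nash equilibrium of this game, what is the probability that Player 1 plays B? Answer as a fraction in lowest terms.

3/4

Let r be the probability that Player 1 plays T. In a completely mixed equilibrium, Player 2 must be indifferent between L and R.
Player 2's expected payoff from L is 4r − 2(1−r); from R it is r − (1−r).
Setting these equal: 6r − 2 = 2r − 1, so r = 1/4.
Therefore Player 1 plays B with probability 1 − 1/4 = 3/4.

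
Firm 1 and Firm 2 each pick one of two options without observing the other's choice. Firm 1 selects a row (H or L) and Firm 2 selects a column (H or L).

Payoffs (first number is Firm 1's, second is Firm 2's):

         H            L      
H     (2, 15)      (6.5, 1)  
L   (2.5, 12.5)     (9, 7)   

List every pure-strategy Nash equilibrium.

(H, H): Firm 1 prefers L (2.5 > 2) — not an equilibrium.
(H, L): Firm 1 prefers L (9 > 6.5); Firm 2 prefers H (15 > 1) — not an equilibrium.
(L, H): Firm 1 gets 2.5 ≥ 2 from H, and Firm 2 gets 12.5 ≥ 7 from L — Nash equilibrium.
(L, L): Firm 2 prefers H (12.5 > 7) — not an equilibrium.

(L, H)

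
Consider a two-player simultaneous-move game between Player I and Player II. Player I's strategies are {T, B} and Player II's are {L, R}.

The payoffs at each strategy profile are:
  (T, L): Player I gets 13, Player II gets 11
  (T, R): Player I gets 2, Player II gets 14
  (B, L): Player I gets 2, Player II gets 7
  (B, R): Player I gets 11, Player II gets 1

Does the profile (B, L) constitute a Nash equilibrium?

No

At (B, L), Player I earns 2; switching to T would give 13, so Player I would deviate.
Player II earns 7; switching to R would give 1, so Player II has no profitable deviation.
Since at least one player can profitably deviate, this is not a Nash equilibrium.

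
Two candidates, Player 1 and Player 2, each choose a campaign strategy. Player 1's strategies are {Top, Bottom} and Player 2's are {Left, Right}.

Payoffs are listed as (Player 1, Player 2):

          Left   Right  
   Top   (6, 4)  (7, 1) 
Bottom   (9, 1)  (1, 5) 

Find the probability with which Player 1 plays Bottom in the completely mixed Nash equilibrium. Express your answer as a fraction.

Let r be the probability that Player 1 plays Top. In a completely mixed equilibrium, Player 2 must be indifferent between Left and Right.
Player 2's expected payoff from Left is 4r + (1−r); from Right it is r + 5(1−r).
Setting these equal: 3r + 1 = −4r + 5, so r = 4/7.
Therefore Player 1 plays Bottom with probability 1 − 4/7 = 3/7.

3/7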